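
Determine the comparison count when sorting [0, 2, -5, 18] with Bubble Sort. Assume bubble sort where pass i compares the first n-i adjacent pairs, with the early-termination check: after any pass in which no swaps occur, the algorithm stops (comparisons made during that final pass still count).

Pass 1: compare adjacent pairs (0,1)..(2,3) = 3 comparison(s), 1 swap(s) -> [0, -5, 2, 18]
Pass 2: compare adjacent pairs (0,1)..(1,2) = 2 comparison(s), 1 swap(s) -> [-5, 0, 2, 18]
Pass 3: compare adjacent pairs (0,1)..(0,1) = 1 comparison(s), 0 swap(s) -> [-5, 0, 2, 18]
No swaps in this pass, so bubble sort stops here.
Total comparisons: 3 + 2 + 1 = 6


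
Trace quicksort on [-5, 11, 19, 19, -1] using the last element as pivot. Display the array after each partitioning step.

Partition 1: pivot=-1 at index 1 -> [-5, -1, 19, 19, 11]
Partition 2: pivot=11 at index 2 -> [-5, -1, 11, 19, 19]
Partition 3: pivot=19 at index 4 -> [-5, -1, 11, 19, 19]


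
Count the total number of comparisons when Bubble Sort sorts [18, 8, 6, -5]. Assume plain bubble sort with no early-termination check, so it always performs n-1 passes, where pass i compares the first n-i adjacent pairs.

Pass 1: compare adjacent pairs (0,1)..(2,3) = 3 comparison(s), 3 swap(s) -> [8, 6, -5, 18]
Pass 2: compare adjacent pairs (0,1)..(1,2) = 2 comparison(s), 2 swap(s) -> [6, -5, 8, 18]
Pass 3: compare adjacent pairs (0,1)..(0,1) = 1 comparison(s), 1 swap(s) -> [-5, 6, 8, 18]
Total comparisons: 3 + 2 + 1 = 6


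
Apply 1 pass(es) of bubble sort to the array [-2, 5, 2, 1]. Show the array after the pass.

After pass 1: [-2, 2, 1, 5] (2 swaps)
Total swaps: 2


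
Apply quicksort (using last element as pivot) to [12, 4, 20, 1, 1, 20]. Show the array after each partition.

Partition 1: pivot=20 at index 5 -> [12, 4, 20, 1, 1, 20]
Partition 2: pivot=1 at index 1 -> [1, 1, 20, 12, 4, 20]
Partition 3: pivot=4 at index 2 -> [1, 1, 4, 12, 20, 20]
Partition 4: pivot=20 at index 4 -> [1, 1, 4, 12, 20, 20]


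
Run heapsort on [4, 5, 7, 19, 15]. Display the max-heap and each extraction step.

Build heap: [19, 15, 7, 5, 4]
Extract 19: [15, 5, 7, 4, 19]
Extract 15: [7, 5, 4, 15, 19]
Extract 7: [5, 4, 7, 15, 19]
Extract 5: [4, 5, 7, 15, 19]


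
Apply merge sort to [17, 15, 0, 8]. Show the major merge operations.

Divide and conquer:
  Merge [17] + [15] -> [15, 17]
  Merge [0] + [8] -> [0, 8]
  Merge [15, 17] + [0, 8] -> [0, 8, 15, 17]


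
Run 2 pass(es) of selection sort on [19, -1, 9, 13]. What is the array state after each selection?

Pass 1: Select minimum -1 at index 1, swap -> [-1, 19, 9, 13]
Pass 2: Select minimum 9 at index 2, swap -> [-1, 9, 19, 13]


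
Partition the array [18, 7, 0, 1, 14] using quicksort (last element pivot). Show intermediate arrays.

Partition 1: pivot=14 at index 3 -> [7, 0, 1, 14, 18]
Partition 2: pivot=1 at index 1 -> [0, 1, 7, 14, 18]


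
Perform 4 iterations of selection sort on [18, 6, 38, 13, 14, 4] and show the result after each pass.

Pass 1: Select minimum 4 at index 5, swap -> [4, 6, 38, 13, 14, 18]
Pass 2: Select minimum 6 at index 1, swap -> [4, 6, 38, 13, 14, 18]
Pass 3: Select minimum 13 at index 3, swap -> [4, 6, 13, 38, 14, 18]
Pass 4: Select minimum 14 at index 4, swap -> [4, 6, 13, 14, 38, 18]


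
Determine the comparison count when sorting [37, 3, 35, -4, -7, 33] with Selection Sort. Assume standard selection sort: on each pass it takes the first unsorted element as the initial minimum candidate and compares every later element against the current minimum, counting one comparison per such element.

Pass 1: scan indices 1..5 for the minimum = 5 comparison(s); min is -7, place at index 0 -> [-7, 3, 35, -4, 37, 33]
Pass 2: scan indices 2..5 for the minimum = 4 comparison(s); min is -4, place at index 1 -> [-7, -4, 35, 3, 37, 33]
Pass 3: scan indices 3..5 for the minimum = 3 comparison(s); min is 3, place at index 2 -> [-7, -4, 3, 35, 37, 33]
Pass 4: scan indices 4..5 for the minimum = 2 comparison(s); min is 33, place at index 3 -> [-7, -4, 3, 33, 37, 35]
Pass 5: scan indices 5..5 for the minimum = 1 comparison(s); min is 35, place at index 4 -> [-7, -4, 3, 33, 35, 37]
Selection sort always scans the whole unsorted suffix, so the count is (n-1) + (n-2) + ... + 1 = n(n-1)/2 = 6*5/2 = 15 regardless of the input order.
Total comparisons: 5 + 4 + 3 + 2 + 1 = 15


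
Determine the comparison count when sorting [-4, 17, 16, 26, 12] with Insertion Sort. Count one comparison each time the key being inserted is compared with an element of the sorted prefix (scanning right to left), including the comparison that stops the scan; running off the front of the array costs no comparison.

Insert 17: -4 <= 17 (stop) = 1 comparison(s) -> [-4, 17, 16, 26, 12]
Insert 16: 17 > 16 (shift), -4 <= 16 (stop) = 2 comparison(s) -> [-4, 16, 17, 26, 12]
Insert 26: 17 <= 26 (stop) = 1 comparison(s) -> [-4, 16, 17, 26, 12]
Insert 12: 26 > 12 (shift), 17 > 12 (shift), 16 > 12 (shift), -4 <= 12 (stop) = 4 comparison(s) -> [-4, 12, 16, 17, 26]
Total comparisons: 1 + 2 + 1 + 4 = 8


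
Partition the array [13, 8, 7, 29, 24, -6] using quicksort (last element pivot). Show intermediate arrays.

Partition 1: pivot=-6 at index 0 -> [-6, 8, 7, 29, 24, 13]
Partition 2: pivot=13 at index 3 -> [-6, 8, 7, 13, 24, 29]
Partition 3: pivot=7 at index 1 -> [-6, 7, 8, 13, 24, 29]
Partition 4: pivot=29 at index 5 -> [-6, 7, 8, 13, 24, 29]


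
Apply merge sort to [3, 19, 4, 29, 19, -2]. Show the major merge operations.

Divide and conquer:
  Merge [19] + [4] -> [4, 19]
  Merge [3] + [4, 19] -> [3, 4, 19]
  Merge [19] + [-2] -> [-2, 19]
  Merge [29] + [-2, 19] -> [-2, 19, 29]
  Merge [3, 4, 19] + [-2, 19, 29] -> [-2, 3, 4, 19, 19, 29]


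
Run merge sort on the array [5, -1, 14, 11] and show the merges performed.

Divide and conquer:
  Merge [5] + [-1] -> [-1, 5]
  Merge [14] + [11] -> [11, 14]
  Merge [-1, 5] + [11, 14] -> [-1, 5, 11, 14]


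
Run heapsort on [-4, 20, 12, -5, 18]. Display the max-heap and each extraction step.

Build heap: [20, 18, 12, -5, -4]
Extract 20: [18, -4, 12, -5, 20]
Extract 18: [12, -4, -5, 18, 20]
Extract 12: [-4, -5, 12, 18, 20]
Extract -4: [-5, -4, 12, 18, 20]


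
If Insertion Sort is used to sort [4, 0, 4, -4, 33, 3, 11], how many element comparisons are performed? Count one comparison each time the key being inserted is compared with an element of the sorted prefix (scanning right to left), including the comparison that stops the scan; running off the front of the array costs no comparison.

Insert 0: 4 > 0 (shift), reached front = 1 comparison(s) -> [0, 4, 4, -4, 33, 3, 11]
Insert 4: 4 <= 4 (stop) = 1 comparison(s) -> [0, 4, 4, -4, 33, 3, 11]
Insert -4: 4 > -4 (shift), 4 > -4 (shift), 0 > -4 (shift), reached front = 3 comparison(s) -> [-4, 0, 4, 4, 33, 3, 11]
Insert 33: 4 <= 33 (stop) = 1 comparison(s) -> [-4, 0, 4, 4, 33, 3, 11]
Insert 3: 33 > 3 (shift), 4 > 3 (shift), 4 > 3 (shift), 0 <= 3 (stop) = 4 comparison(s) -> [-4, 0, 3, 4, 4, 33, 11]
Insert 11: 33 > 11 (shift), 4 <= 11 (stop) = 2 comparison(s) -> [-4, 0, 3, 4, 4, 11, 33]
Total comparisons: 1 + 1 + 3 + 1 + 4 + 2 = 12


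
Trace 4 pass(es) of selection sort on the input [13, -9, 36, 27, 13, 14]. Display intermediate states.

Pass 1: Select minimum -9 at index 1, swap -> [-9, 13, 36, 27, 13, 14]
Pass 2: Select minimum 13 at index 1, swap -> [-9, 13, 36, 27, 13, 14]
Pass 3: Select minimum 13 at index 4, swap -> [-9, 13, 13, 27, 36, 14]
Pass 4: Select minimum 14 at index 5, swap -> [-9, 13, 13, 14, 36, 27]


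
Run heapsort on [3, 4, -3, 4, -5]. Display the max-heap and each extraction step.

Build heap: [4, 4, -3, 3, -5]
Extract 4: [4, 3, -3, -5, 4]
Extract 4: [3, -5, -3, 4, 4]
Extract 3: [-3, -5, 3, 4, 4]
Extract -3: [-5, -3, 3, 4, 4]


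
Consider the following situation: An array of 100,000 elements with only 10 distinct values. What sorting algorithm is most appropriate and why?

Best choice: 3-way quicksort or Counting sort
Reason: 3-way (Dutch national flag) partitioning groups every copy of the pivot together, so with only d=10 distinct keys quicksort finishes in O(n log d) expected time, which is effectively linear; counting sort runs in O(n + k) where k is the size of the key range (not the number of distinct values), so it is linear when the 10 values are integers drawn from a small known range


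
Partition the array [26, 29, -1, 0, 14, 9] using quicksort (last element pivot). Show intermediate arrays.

Partition 1: pivot=9 at index 2 -> [-1, 0, 9, 29, 14, 26]
Partition 2: pivot=0 at index 1 -> [-1, 0, 9, 29, 14, 26]
Partition 3: pivot=26 at index 4 -> [-1, 0, 9, 14, 26, 29]


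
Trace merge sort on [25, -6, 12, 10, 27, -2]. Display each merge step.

Divide and conquer:
  Merge [-6] + [12] -> [-6, 12]
  Merge [25] + [-6, 12] -> [-6, 12, 25]
  Merge [27] + [-2] -> [-2, 27]
  Merge [10] + [-2, 27] -> [-2, 10, 27]
  Merge [-6, 12, 25] + [-2, 10, 27] -> [-6, -2, 10, 12, 25, 27]


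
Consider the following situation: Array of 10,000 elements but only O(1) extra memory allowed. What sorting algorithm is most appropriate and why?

Best choice: Heapsort
Reason: Heapsort rearranges the array in place using O(1) auxiliary space and still guarantees O(n log n) time; quicksort partitions in place but needs Theta(log n) stack space for recursion (O(n) in the worst case), and mergesort requires O(n) auxiliary space


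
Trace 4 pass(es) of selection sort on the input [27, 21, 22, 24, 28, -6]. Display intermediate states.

Pass 1: Select minimum -6 at index 5, swap -> [-6, 21, 22, 24, 28, 27]
Pass 2: Select minimum 21 at index 1, swap -> [-6, 21, 22, 24, 28, 27]
Pass 3: Select minimum 22 at index 2, swap -> [-6, 21, 22, 24, 28, 27]
Pass 4: Select minimum 24 at index 3, swap -> [-6, 21, 22, 24, 28, 27]


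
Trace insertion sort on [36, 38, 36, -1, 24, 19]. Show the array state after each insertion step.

First element 36 is already 'sorted'
Insert 38: shifted 0 elements -> [36, 38, 36, -1, 24, 19]
Insert 36: shifted 1 elements -> [36, 36, 38, -1, 24, 19]
Insert -1: shifted 3 elements -> [-1, 36, 36, 38, 24, 19]
Insert 24: shifted 3 elements -> [-1, 24, 36, 36, 38, 19]
Insert 19: shifted 4 elements -> [-1, 19, 24, 36, 36, 38]


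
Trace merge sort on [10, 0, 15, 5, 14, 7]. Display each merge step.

Divide and conquer:
  Merge [0] + [15] -> [0, 15]
  Merge [10] + [0, 15] -> [0, 10, 15]
  Merge [14] + [7] -> [7, 14]
  Merge [5] + [7, 14] -> [5, 7, 14]
  Merge [0, 10, 15] + [5, 7, 14] -> [0, 5, 7, 10, 14, 15]


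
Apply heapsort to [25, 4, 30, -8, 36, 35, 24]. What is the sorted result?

Build heap: [36, 25, 35, -8, 4, 30, 24]
Extract 36: [35, 25, 30, -8, 4, 24, 36]
Extract 35: [30, 25, 24, -8, 4, 35, 36]
Extract 30: [25, 4, 24, -8, 30, 35, 36]
Extract 25: [24, 4, -8, 25, 30, 35, 36]
Extract 24: [4, -8, 24, 25, 30, 35, 36]
Extract 4: [-8, 4, 24, 25, 30, 35, 36]


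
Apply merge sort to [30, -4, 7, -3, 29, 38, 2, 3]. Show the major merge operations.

Divide and conquer:
  Merge [30] + [-4] -> [-4, 30]
  Merge [7] + [-3] -> [-3, 7]
  Merge [-4, 30] + [-3, 7] -> [-4, -3, 7, 30]
  Merge [29] + [38] -> [29, 38]
  Merge [2] + [3] -> [2, 3]
  Merge [29, 38] + [2, 3] -> [2, 3, 29, 38]
  Merge [-4, -3, 7, 30] + [2, 3, 29, 38] -> [-4, -3, 2, 3, 7, 29, 30, 38]


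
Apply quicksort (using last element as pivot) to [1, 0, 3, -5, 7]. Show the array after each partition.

Partition 1: pivot=7 at index 4 -> [1, 0, 3, -5, 7]
Partition 2: pivot=-5 at index 0 -> [-5, 0, 3, 1, 7]
Partition 3: pivot=1 at index 2 -> [-5, 0, 1, 3, 7]


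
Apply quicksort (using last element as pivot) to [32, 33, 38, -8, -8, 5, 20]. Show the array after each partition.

Partition 1: pivot=20 at index 3 -> [-8, -8, 5, 20, 33, 38, 32]
Partition 2: pivot=5 at index 2 -> [-8, -8, 5, 20, 33, 38, 32]
Partition 3: pivot=-8 at index 1 -> [-8, -8, 5, 20, 33, 38, 32]
Partition 4: pivot=32 at index 4 -> [-8, -8, 5, 20, 32, 38, 33]
Partition 5: pivot=33 at index 5 -> [-8, -8, 5, 20, 32, 33, 38]


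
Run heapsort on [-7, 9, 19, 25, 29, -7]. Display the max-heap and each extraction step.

Build heap: [29, 25, 19, -7, 9, -7]
Extract 29: [25, 9, 19, -7, -7, 29]
Extract 25: [19, 9, -7, -7, 25, 29]
Extract 19: [9, -7, -7, 19, 25, 29]
Extract 9: [-7, -7, 9, 19, 25, 29]
Extract -7: [-7, -7, 9, 19, 25, 29]


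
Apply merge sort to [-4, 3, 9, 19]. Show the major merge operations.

Divide and conquer:
  Merge [-4] + [3] -> [-4, 3]
  Merge [9] + [19] -> [9, 19]
  Merge [-4, 3] + [9, 19] -> [-4, 3, 9, 19]


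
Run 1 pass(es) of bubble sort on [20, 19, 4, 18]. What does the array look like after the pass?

After pass 1: [19, 4, 18, 20] (3 swaps)
Total swaps: 3


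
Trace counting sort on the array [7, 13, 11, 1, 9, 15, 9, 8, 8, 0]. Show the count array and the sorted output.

Count array: [1, 1, 0, 0, 0, 0, 0, 1, 2, 2, 0, 1, 0, 1, 0, 1]
(count[i] = number of elements equal to i)
Cumulative count: [1, 2, 2, 2, 2, 2, 2, 3, 5, 7, 7, 8, 8, 9, 9, 10]
Sorted: [0, 1, 7, 8, 8, 9, 9, 11, 13, 15]


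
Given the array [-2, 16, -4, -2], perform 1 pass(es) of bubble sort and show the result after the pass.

After pass 1: [-2, -4, -2, 16] (2 swaps)
Total swaps: 2


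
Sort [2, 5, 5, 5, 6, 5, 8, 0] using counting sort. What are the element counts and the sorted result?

Count array: [1, 0, 1, 0, 0, 4, 1, 0, 1]
(count[i] = number of elements equal to i)
Cumulative count: [1, 1, 2, 2, 2, 6, 7, 7, 8]
Sorted: [0, 2, 5, 5, 5, 5, 6, 8]


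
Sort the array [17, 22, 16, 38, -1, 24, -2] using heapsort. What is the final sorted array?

Build heap: [38, 22, 24, 17, -1, 16, -2]
Extract 38: [24, 22, 16, 17, -1, -2, 38]
Extract 24: [22, 17, 16, -2, -1, 24, 38]
Extract 22: [17, -1, 16, -2, 22, 24, 38]
Extract 17: [16, -1, -2, 17, 22, 24, 38]
Extract 16: [-1, -2, 16, 17, 22, 24, 38]
Extract -1: [-2, -1, 16, 17, 22, 24, 38]


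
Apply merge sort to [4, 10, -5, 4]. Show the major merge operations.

Divide and conquer:
  Merge [4] + [10] -> [4, 10]
  Merge [-5] + [4] -> [-5, 4]
  Merge [4, 10] + [-5, 4] -> [-5, 4, 4, 10]


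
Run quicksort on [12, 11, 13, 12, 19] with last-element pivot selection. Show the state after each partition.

Partition 1: pivot=19 at index 4 -> [12, 11, 13, 12, 19]
Partition 2: pivot=12 at index 2 -> [12, 11, 12, 13, 19]
Partition 3: pivot=11 at index 0 -> [11, 12, 12, 13, 19]


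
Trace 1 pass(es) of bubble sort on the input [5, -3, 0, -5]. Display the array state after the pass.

After pass 1: [-3, 0, -5, 5] (3 swaps)
Total swaps: 3


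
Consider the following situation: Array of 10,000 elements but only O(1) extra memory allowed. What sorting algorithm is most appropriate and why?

Best choice: Heapsort
Reason: Heapsort rearranges the array in place using O(1) auxiliary space and still guarantees O(n log n) time; quicksort partitions in place but needs Theta(log n) stack space for recursion (O(n) in the worst case), and mergesort requires O(n) auxiliary space


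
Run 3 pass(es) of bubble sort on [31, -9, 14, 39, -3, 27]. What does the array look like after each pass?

After pass 1: [-9, 14, 31, -3, 27, 39] (4 swaps)
After pass 2: [-9, 14, -3, 27, 31, 39] (2 swaps)
After pass 3: [-9, -3, 14, 27, 31, 39] (1 swaps)
Total swaps: 7


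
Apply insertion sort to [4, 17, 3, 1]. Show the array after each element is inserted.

First element 4 is already 'sorted'
Insert 17: shifted 0 elements -> [4, 17, 3, 1]
Insert 3: shifted 2 elements -> [3, 4, 17, 1]
Insert 1: shifted 3 elements -> [1, 3, 4, 17]


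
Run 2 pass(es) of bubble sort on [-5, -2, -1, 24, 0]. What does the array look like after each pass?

After pass 1: [-5, -2, -1, 0, 24] (1 swaps)
After pass 2: [-5, -2, -1, 0, 24] (0 swaps)
Total swaps: 1


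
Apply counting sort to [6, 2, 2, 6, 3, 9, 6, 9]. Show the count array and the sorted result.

Count array: [0, 0, 2, 1, 0, 0, 3, 0, 0, 2]
(count[i] = number of elements equal to i)
Cumulative count: [0, 0, 2, 3, 3, 3, 6, 6, 6, 8]
Sorted: [2, 2, 3, 6, 6, 6, 9, 9]


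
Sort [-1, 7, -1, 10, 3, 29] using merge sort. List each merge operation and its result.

Divide and conquer:
  Merge [7] + [-1] -> [-1, 7]
  Merge [-1] + [-1, 7] -> [-1, -1, 7]
  Merge [3] + [29] -> [3, 29]
  Merge [10] + [3, 29] -> [3, 10, 29]
  Merge [-1, -1, 7] + [3, 10, 29] -> [-1, -1, 3, 7, 10, 29]


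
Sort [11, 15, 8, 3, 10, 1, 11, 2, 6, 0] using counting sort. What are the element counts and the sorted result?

Count array: [1, 1, 1, 1, 0, 0, 1, 0, 1, 0, 1, 2, 0, 0, 0, 1]
(count[i] = number of elements equal to i)
Cumulative count: [1, 2, 3, 4, 4, 4, 5, 5, 6, 6, 7, 9, 9, 9, 9, 10]
Sorted: [0, 1, 2, 3, 6, 8, 10, 11, 11, 15]


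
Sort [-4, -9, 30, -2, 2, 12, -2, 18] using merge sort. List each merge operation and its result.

Divide and conquer:
  Merge [-4] + [-9] -> [-9, -4]
  Merge [30] + [-2] -> [-2, 30]
  Merge [-9, -4] + [-2, 30] -> [-9, -4, -2, 30]
  Merge [2] + [12] -> [2, 12]
  Merge [-2] + [18] -> [-2, 18]
  Merge [2, 12] + [-2, 18] -> [-2, 2, 12, 18]
  Merge [-9, -4, -2, 30] + [-2, 2, 12, 18] -> [-9, -4, -2, -2, 2, 12, 18, 30]


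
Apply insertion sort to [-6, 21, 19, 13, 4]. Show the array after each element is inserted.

First element -6 is already 'sorted'
Insert 21: shifted 0 elements -> [-6, 21, 19, 13, 4]
Insert 19: shifted 1 elements -> [-6, 19, 21, 13, 4]
Insert 13: shifted 2 elements -> [-6, 13, 19, 21, 4]
Insert 4: shifted 3 elements -> [-6, 4, 13, 19, 21]


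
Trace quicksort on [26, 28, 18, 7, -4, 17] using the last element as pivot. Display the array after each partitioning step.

Partition 1: pivot=17 at index 2 -> [7, -4, 17, 26, 28, 18]
Partition 2: pivot=-4 at index 0 -> [-4, 7, 17, 26, 28, 18]
Partition 3: pivot=18 at index 3 -> [-4, 7, 17, 18, 28, 26]
Partition 4: pivot=26 at index 4 -> [-4, 7, 17, 18, 26, 28]


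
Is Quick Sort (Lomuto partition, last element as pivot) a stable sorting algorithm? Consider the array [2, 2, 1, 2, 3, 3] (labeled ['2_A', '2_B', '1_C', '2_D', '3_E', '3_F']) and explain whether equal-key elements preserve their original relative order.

Trace Quick Sort on the labeled array (the key is the number; the letter only tracks identity):
  Partition indices 0..5 around pivot 3_F -> [2_A, 2_B, 1_C, 2_D, 3_E, 3_F]
  Partition indices 0..4 around pivot 3_E -> [2_A, 2_B, 1_C, 2_D, 3_E, 3_F]
  Partition indices 0..3 around pivot 2_D -> [2_A, 2_B, 1_C, 2_D, 3_E, 3_F]
  Partition indices 0..2 around pivot 1_C -> [1_C, 2_B, 2_A, 2_D, 3_E, 3_F]
  Partition indices 1..2 around pivot 2_A -> [1_C, 2_B, 2_A, 2_D, 3_E, 3_F]
Final order: [1_C, 2_B, 2_A, 2_D, 3_E, 3_F]
Equal keys:
  value 2: originally 2_A, 2_B, 2_D; after sorting 2_B, 2_A, 2_D -> order changed
  value 3: originally 3_E, 3_F; after sorting 3_E, 3_F -> order preserved
Equal keys were reordered, so Quick Sort is not stable: partition swaps elements across long distances and can reorder equal keys. (One such input is enough; an unstable sort may happen to preserve order on other inputs, but it gives no guarantee.)
Answer: Not stable


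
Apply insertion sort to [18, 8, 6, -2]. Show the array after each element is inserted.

First element 18 is already 'sorted'
Insert 8: shifted 1 elements -> [8, 18, 6, -2]
Insert 6: shifted 2 elements -> [6, 8, 18, -2]
Insert -2: shifted 3 elements -> [-2, 6, 8, 18]


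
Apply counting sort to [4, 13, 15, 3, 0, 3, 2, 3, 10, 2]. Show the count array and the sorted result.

Count array: [1, 0, 2, 3, 1, 0, 0, 0, 0, 0, 1, 0, 0, 1, 0, 1]
(count[i] = number of elements equal to i)
Cumulative count: [1, 1, 3, 6, 7, 7, 7, 7, 7, 7, 8, 8, 8, 9, 9, 10]
Sorted: [0, 2, 2, 3, 3, 3, 4, 10, 13, 15]


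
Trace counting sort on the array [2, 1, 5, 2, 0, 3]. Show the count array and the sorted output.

Count array: [1, 1, 2, 1, 0, 1]
(count[i] = number of elements equal to i)
Cumulative count: [1, 2, 4, 5, 5, 6]
Sorted: [0, 1, 2, 2, 3, 5]


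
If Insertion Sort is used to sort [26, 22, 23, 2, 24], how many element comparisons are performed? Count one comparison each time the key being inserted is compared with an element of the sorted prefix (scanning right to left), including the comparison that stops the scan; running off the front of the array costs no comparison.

Insert 22: 26 > 22 (shift), reached front = 1 comparison(s) -> [22, 26, 23, 2, 24]
Insert 23: 26 > 23 (shift), 22 <= 23 (stop) = 2 comparison(s) -> [22, 23, 26, 2, 24]
Insert 2: 26 > 2 (shift), 23 > 2 (shift), 22 > 2 (shift), reached front = 3 comparison(s) -> [2, 22, 23, 26, 24]
Insert 24: 26 > 24 (shift), 23 <= 24 (stop) = 2 comparison(s) -> [2, 22, 23, 24, 26]
Total comparisons: 1 + 2 + 3 + 2 = 8


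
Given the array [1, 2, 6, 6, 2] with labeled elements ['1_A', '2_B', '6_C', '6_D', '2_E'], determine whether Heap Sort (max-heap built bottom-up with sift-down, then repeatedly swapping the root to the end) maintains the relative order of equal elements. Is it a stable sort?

Trace Heap Sort on the labeled array (the key is the number; the letter only tracks identity):
  Build max-heap: [6_D, 2_B, 6_C, 1_A, 2_E]
  Swap root 6_D to index 4, re-heapify first 4 -> [6_C, 2_B, 2_E, 1_A, 6_D]
  Swap root 6_C to index 3, re-heapify first 3 -> [2_B, 1_A, 2_E, 6_C, 6_D]
  Swap root 2_B to index 2, re-heapify first 2 -> [2_E, 1_A, 2_B, 6_C, 6_D]
  Swap root 2_E to index 1, re-heapify first 1 -> [1_A, 2_E, 2_B, 6_C, 6_D]
Final order: [1_A, 2_E, 2_B, 6_C, 6_D]
Equal keys:
  value 2: originally 2_B, 2_E; after sorting 2_E, 2_B -> order changed
  value 6: originally 6_C, 6_D; after sorting 6_C, 6_D -> order preserved
Equal keys were reordered, so Heap Sort is not stable: heap construction and root-to-end swaps move elements without regard to the original order of equal keys. (One such input is enough; an unstable sort may happen to preserve order on other inputs, but it gives no guarantee.)
Answer: Not stable


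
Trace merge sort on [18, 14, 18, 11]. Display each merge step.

Divide and conquer:
  Merge [18] + [14] -> [14, 18]
  Merge [18] + [11] -> [11, 18]
  Merge [14, 18] + [11, 18] -> [11, 14, 18, 18]


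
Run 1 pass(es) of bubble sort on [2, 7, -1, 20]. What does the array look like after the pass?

After pass 1: [2, -1, 7, 20] (1 swaps)
Total swaps: 1


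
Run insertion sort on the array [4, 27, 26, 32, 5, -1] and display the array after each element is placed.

First element 4 is already 'sorted'
Insert 27: shifted 0 elements -> [4, 27, 26, 32, 5, -1]
Insert 26: shifted 1 elements -> [4, 26, 27, 32, 5, -1]
Insert 32: shifted 0 elements -> [4, 26, 27, 32, 5, -1]
Insert 5: shifted 3 elements -> [4, 5, 26, 27, 32, -1]
Insert -1: shifted 5 elements -> [-1, 4, 5, 26, 27, 32]


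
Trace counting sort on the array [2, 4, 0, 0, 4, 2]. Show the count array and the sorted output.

Count array: [2, 0, 2, 0, 2]
(count[i] = number of elements equal to i)
Cumulative count: [2, 2, 4, 4, 6]
Sorted: [0, 0, 2, 2, 4, 4]


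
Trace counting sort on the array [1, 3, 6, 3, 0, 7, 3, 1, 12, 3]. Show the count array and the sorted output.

Count array: [1, 2, 0, 4, 0, 0, 1, 1, 0, 0, 0, 0, 1]
(count[i] = number of elements equal to i)
Cumulative count: [1, 3, 3, 7, 7, 7, 8, 9, 9, 9, 9, 9, 10]
Sorted: [0, 1, 1, 3, 3, 3, 3, 6, 7, 12]


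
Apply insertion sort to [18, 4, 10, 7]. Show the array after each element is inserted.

First element 18 is already 'sorted'
Insert 4: shifted 1 elements -> [4, 18, 10, 7]
Insert 10: shifted 1 elements -> [4, 10, 18, 7]
Insert 7: shifted 2 elements -> [4, 7, 10, 18]


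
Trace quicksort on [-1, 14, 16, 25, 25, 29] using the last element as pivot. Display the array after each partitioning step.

Partition 1: pivot=29 at index 5 -> [-1, 14, 16, 25, 25, 29]
Partition 2: pivot=25 at index 4 -> [-1, 14, 16, 25, 25, 29]
Partition 3: pivot=25 at index 3 -> [-1, 14, 16, 25, 25, 29]
Partition 4: pivot=16 at index 2 -> [-1, 14, 16, 25, 25, 29]
Partition 5: pivot=14 at index 1 -> [-1, 14, 16, 25, 25, 29]


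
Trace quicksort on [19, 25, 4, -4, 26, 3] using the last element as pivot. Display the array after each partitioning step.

Partition 1: pivot=3 at index 1 -> [-4, 3, 4, 19, 26, 25]
Partition 2: pivot=25 at index 4 -> [-4, 3, 4, 19, 25, 26]
Partition 3: pivot=19 at index 3 -> [-4, 3, 4, 19, 25, 26]


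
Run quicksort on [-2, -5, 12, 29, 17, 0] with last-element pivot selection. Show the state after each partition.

Partition 1: pivot=0 at index 2 -> [-2, -5, 0, 29, 17, 12]
Partition 2: pivot=-5 at index 0 -> [-5, -2, 0, 29, 17, 12]
Partition 3: pivot=12 at index 3 -> [-5, -2, 0, 12, 17, 29]
Partition 4: pivot=29 at index 5 -> [-5, -2, 0, 12, 17, 29]


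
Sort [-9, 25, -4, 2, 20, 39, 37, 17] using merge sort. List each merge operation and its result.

Divide and conquer:
  Merge [-9] + [25] -> [-9, 25]
  Merge [-4] + [2] -> [-4, 2]
  Merge [-9, 25] + [-4, 2] -> [-9, -4, 2, 25]
  Merge [20] + [39] -> [20, 39]
  Merge [37] + [17] -> [17, 37]
  Merge [20, 39] + [17, 37] -> [17, 20, 37, 39]
  Merge [-9, -4, 2, 25] + [17, 20, 37, 39] -> [-9, -4, 2, 17, 20, 25, 37, 39]


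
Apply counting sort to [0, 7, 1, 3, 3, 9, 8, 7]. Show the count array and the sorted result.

Count array: [1, 1, 0, 2, 0, 0, 0, 2, 1, 1]
(count[i] = number of elements equal to i)
Cumulative count: [1, 2, 2, 4, 4, 4, 4, 6, 7, 8]
Sorted: [0, 1, 3, 3, 7, 7, 8, 9]


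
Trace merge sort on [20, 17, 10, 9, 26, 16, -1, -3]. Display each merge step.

Divide and conquer:
  Merge [20] + [17] -> [17, 20]
  Merge [10] + [9] -> [9, 10]
  Merge [17, 20] + [9, 10] -> [9, 10, 17, 20]
  Merge [26] + [16] -> [16, 26]
  Merge [-1] + [-3] -> [-3, -1]
  Merge [16, 26] + [-3, -1] -> [-3, -1, 16, 26]
  Merge [9, 10, 17, 20] + [-3, -1, 16, 26] -> [-3, -1, 9, 10, 16, 17, 20, 26]


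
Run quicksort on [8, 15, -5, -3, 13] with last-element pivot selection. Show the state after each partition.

Partition 1: pivot=13 at index 3 -> [8, -5, -3, 13, 15]
Partition 2: pivot=-3 at index 1 -> [-5, -3, 8, 13, 15]


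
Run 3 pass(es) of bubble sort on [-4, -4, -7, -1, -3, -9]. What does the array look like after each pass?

After pass 1: [-4, -7, -4, -3, -9, -1] (3 swaps)
After pass 2: [-7, -4, -4, -9, -3, -1] (2 swaps)
After pass 3: [-7, -4, -9, -4, -3, -1] (1 swaps)
Total swaps: 6


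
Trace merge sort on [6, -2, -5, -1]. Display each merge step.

Divide and conquer:
  Merge [6] + [-2] -> [-2, 6]
  Merge [-5] + [-1] -> [-5, -1]
  Merge [-2, 6] + [-5, -1] -> [-5, -2, -1, 6]


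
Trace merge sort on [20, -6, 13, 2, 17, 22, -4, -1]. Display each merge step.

Divide and conquer:
  Merge [20] + [-6] -> [-6, 20]
  Merge [13] + [2] -> [2, 13]
  Merge [-6, 20] + [2, 13] -> [-6, 2, 13, 20]
  Merge [17] + [22] -> [17, 22]
  Merge [-4] + [-1] -> [-4, -1]
  Merge [17, 22] + [-4, -1] -> [-4, -1, 17, 22]
  Merge [-6, 2, 13, 20] + [-4, -1, 17, 22] -> [-6, -4, -1, 2, 13, 17, 20, 22]


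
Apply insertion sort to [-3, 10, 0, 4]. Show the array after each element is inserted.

First element -3 is already 'sorted'
Insert 10: shifted 0 elements -> [-3, 10, 0, 4]
Insert 0: shifted 1 elements -> [-3, 0, 10, 4]
Insert 4: shifted 1 elements -> [-3, 0, 4, 10]


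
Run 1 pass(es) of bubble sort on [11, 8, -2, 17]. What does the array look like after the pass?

After pass 1: [8, -2, 11, 17] (2 swaps)
Total swaps: 2


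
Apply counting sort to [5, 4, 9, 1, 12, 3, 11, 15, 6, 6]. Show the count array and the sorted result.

Count array: [0, 1, 0, 1, 1, 1, 2, 0, 0, 1, 0, 1, 1, 0, 0, 1]
(count[i] = number of elements equal to i)
Cumulative count: [0, 1, 1, 2, 3, 4, 6, 6, 6, 7, 7, 8, 9, 9, 9, 10]
Sorted: [1, 3, 4, 5, 6, 6, 9, 11, 12, 15]


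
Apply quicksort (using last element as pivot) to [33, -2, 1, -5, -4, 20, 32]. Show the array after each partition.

Partition 1: pivot=32 at index 5 -> [-2, 1, -5, -4, 20, 32, 33]
Partition 2: pivot=20 at index 4 -> [-2, 1, -5, -4, 20, 32, 33]
Partition 3: pivot=-4 at index 1 -> [-5, -4, -2, 1, 20, 32, 33]
Partition 4: pivot=1 at index 3 -> [-5, -4, -2, 1, 20, 32, 33]


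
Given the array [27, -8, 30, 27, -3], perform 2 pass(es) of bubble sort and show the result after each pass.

After pass 1: [-8, 27, 27, -3, 30] (3 swaps)
After pass 2: [-8, 27, -3, 27, 30] (1 swaps)
Total swaps: 4


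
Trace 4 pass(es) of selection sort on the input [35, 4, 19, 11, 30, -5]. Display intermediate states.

Pass 1: Select minimum -5 at index 5, swap -> [-5, 4, 19, 11, 30, 35]
Pass 2: Select minimum 4 at index 1, swap -> [-5, 4, 19, 11, 30, 35]
Pass 3: Select minimum 11 at index 3, swap -> [-5, 4, 11, 19, 30, 35]
Pass 4: Select minimum 19 at index 3, swap -> [-5, 4, 11, 19, 30, 35]


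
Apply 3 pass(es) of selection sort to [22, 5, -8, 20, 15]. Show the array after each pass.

Pass 1: Select minimum -8 at index 2, swap -> [-8, 5, 22, 20, 15]
Pass 2: Select minimum 5 at index 1, swap -> [-8, 5, 22, 20, 15]
Pass 3: Select minimum 15 at index 4, swap -> [-8, 5, 15, 20, 22]


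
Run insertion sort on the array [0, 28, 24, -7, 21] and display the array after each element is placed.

First element 0 is already 'sorted'
Insert 28: shifted 0 elements -> [0, 28, 24, -7, 21]
Insert 24: shifted 1 elements -> [0, 24, 28, -7, 21]
Insert -7: shifted 3 elements -> [-7, 0, 24, 28, 21]
Insert 21: shifted 2 elements -> [-7, 0, 21, 24, 28]


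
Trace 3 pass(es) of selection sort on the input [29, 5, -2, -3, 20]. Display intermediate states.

Pass 1: Select minimum -3 at index 3, swap -> [-3, 5, -2, 29, 20]
Pass 2: Select minimum -2 at index 2, swap -> [-3, -2, 5, 29, 20]
Pass 3: Select minimum 5 at index 2, swap -> [-3, -2, 5, 29, 20]


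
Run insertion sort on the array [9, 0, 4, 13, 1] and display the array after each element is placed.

First element 9 is already 'sorted'
Insert 0: shifted 1 elements -> [0, 9, 4, 13, 1]
Insert 4: shifted 1 elements -> [0, 4, 9, 13, 1]
Insert 13: shifted 0 elements -> [0, 4, 9, 13, 1]
Insert 1: shifted 3 elements -> [0, 1, 4, 9, 13]


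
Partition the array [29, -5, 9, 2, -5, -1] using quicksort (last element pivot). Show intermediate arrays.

Partition 1: pivot=-1 at index 2 -> [-5, -5, -1, 2, 29, 9]
Partition 2: pivot=-5 at index 1 -> [-5, -5, -1, 2, 29, 9]
Partition 3: pivot=9 at index 4 -> [-5, -5, -1, 2, 9, 29]


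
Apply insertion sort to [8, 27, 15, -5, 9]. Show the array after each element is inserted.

First element 8 is already 'sorted'
Insert 27: shifted 0 elements -> [8, 27, 15, -5, 9]
Insert 15: shifted 1 elements -> [8, 15, 27, -5, 9]
Insert -5: shifted 3 elements -> [-5, 8, 15, 27, 9]
Insert 9: shifted 2 elements -> [-5, 8, 9, 15, 27]


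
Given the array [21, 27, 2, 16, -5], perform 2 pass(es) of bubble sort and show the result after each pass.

After pass 1: [21, 2, 16, -5, 27] (3 swaps)
After pass 2: [2, 16, -5, 21, 27] (3 swaps)
Total swaps: 6


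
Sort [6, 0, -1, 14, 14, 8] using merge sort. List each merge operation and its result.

Divide and conquer:
  Merge [0] + [-1] -> [-1, 0]
  Merge [6] + [-1, 0] -> [-1, 0, 6]
  Merge [14] + [8] -> [8, 14]
  Merge [14] + [8, 14] -> [8, 14, 14]
  Merge [-1, 0, 6] + [8, 14, 14] -> [-1, 0, 6, 8, 14, 14]


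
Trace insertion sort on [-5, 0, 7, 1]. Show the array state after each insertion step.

First element -5 is already 'sorted'
Insert 0: shifted 0 elements -> [-5, 0, 7, 1]
Insert 7: shifted 0 elements -> [-5, 0, 7, 1]
Insert 1: shifted 1 elements -> [-5, 0, 1, 7]


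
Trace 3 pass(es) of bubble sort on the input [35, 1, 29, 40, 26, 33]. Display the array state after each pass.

After pass 1: [1, 29, 35, 26, 33, 40] (4 swaps)
After pass 2: [1, 29, 26, 33, 35, 40] (2 swaps)
After pass 3: [1, 26, 29, 33, 35, 40] (1 swaps)
Total swaps: 7


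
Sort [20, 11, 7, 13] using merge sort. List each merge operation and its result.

Divide and conquer:
  Merge [20] + [11] -> [11, 20]
  Merge [7] + [13] -> [7, 13]
  Merge [11, 20] + [7, 13] -> [7, 11, 13, 20]


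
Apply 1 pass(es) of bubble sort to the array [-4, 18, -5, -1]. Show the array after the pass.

After pass 1: [-4, -5, -1, 18] (2 swaps)
Total swaps: 2


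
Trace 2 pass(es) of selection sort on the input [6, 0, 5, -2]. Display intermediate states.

Pass 1: Select minimum -2 at index 3, swap -> [-2, 0, 5, 6]
Pass 2: Select minimum 0 at index 1, swap -> [-2, 0, 5, 6]


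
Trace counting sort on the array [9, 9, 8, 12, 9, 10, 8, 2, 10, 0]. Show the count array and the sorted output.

Count array: [1, 0, 1, 0, 0, 0, 0, 0, 2, 3, 2, 0, 1]
(count[i] = number of elements equal to i)
Cumulative count: [1, 1, 2, 2, 2, 2, 2, 2, 4, 7, 9, 9, 10]
Sorted: [0, 2, 8, 8, 9, 9, 9, 10, 10, 12]


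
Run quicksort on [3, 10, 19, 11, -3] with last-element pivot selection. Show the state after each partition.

Partition 1: pivot=-3 at index 0 -> [-3, 10, 19, 11, 3]
Partition 2: pivot=3 at index 1 -> [-3, 3, 19, 11, 10]
Partition 3: pivot=10 at index 2 -> [-3, 3, 10, 11, 19]
Partition 4: pivot=19 at index 4 -> [-3, 3, 10, 11, 19]


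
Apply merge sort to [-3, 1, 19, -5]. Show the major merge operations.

Divide and conquer:
  Merge [-3] + [1] -> [-3, 1]
  Merge [19] + [-5] -> [-5, 19]
  Merge [-3, 1] + [-5, 19] -> [-5, -3, 1, 19]


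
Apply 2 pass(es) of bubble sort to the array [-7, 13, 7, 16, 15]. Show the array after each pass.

After pass 1: [-7, 7, 13, 15, 16] (2 swaps)
After pass 2: [-7, 7, 13, 15, 16] (0 swaps)
Total swaps: 2


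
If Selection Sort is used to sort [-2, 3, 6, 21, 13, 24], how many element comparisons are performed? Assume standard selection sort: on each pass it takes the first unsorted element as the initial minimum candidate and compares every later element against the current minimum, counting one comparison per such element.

Pass 1: scan indices 1..5 for the minimum = 5 comparison(s); min is -2, place at index 0 -> [-2, 3, 6, 21, 13, 24]
Pass 2: scan indices 2..5 for the minimum = 4 comparison(s); min is 3, place at index 1 -> [-2, 3, 6, 21, 13, 24]
Pass 3: scan indices 3..5 for the minimum = 3 comparison(s); min is 6, place at index 2 -> [-2, 3, 6, 21, 13, 24]
Pass 4: scan indices 4..5 for the minimum = 2 comparison(s); min is 13, place at index 3 -> [-2, 3, 6, 13, 21, 24]
Pass 5: scan indices 5..5 for the minimum = 1 comparison(s); min is 21, place at index 4 -> [-2, 3, 6, 13, 21, 24]
Selection sort always scans the whole unsorted suffix, so the count is (n-1) + (n-2) + ... + 1 = n(n-1)/2 = 6*5/2 = 15 regardless of the input order.
Total comparisons: 5 + 4 + 3 + 2 + 1 = 15


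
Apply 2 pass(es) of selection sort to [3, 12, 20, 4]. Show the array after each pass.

Pass 1: Select minimum 3 at index 0, swap -> [3, 12, 20, 4]
Pass 2: Select minimum 4 at index 3, swap -> [3, 4, 20, 12]


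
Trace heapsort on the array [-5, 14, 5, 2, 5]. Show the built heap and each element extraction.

Build heap: [14, 5, 5, 2, -5]
Extract 14: [5, 2, 5, -5, 14]
Extract 5: [5, 2, -5, 5, 14]
Extract 5: [2, -5, 5, 5, 14]
Extract 2: [-5, 2, 5, 5, 14]


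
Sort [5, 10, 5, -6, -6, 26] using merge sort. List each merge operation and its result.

Divide and conquer:
  Merge [10] + [5] -> [5, 10]
  Merge [5] + [5, 10] -> [5, 5, 10]
  Merge [-6] + [26] -> [-6, 26]
  Merge [-6] + [-6, 26] -> [-6, -6, 26]
  Merge [5, 5, 10] + [-6, -6, 26] -> [-6, -6, 5, 5, 10, 26]


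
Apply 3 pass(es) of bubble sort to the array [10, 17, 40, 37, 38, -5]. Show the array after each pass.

After pass 1: [10, 17, 37, 38, -5, 40] (3 swaps)
After pass 2: [10, 17, 37, -5, 38, 40] (1 swaps)
After pass 3: [10, 17, -5, 37, 38, 40] (1 swaps)
Total swaps: 5


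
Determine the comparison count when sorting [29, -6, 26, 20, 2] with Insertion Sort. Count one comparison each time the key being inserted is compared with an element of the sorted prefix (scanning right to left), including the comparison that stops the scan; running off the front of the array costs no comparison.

Insert -6: 29 > -6 (shift), reached front = 1 comparison(s) -> [-6, 29, 26, 20, 2]
Insert 26: 29 > 26 (shift), -6 <= 26 (stop) = 2 comparison(s) -> [-6, 26, 29, 20, 2]
Insert 20: 29 > 20 (shift), 26 > 20 (shift), -6 <= 20 (stop) = 3 comparison(s) -> [-6, 20, 26, 29, 2]
Insert 2: 29 > 2 (shift), 26 > 2 (shift), 20 > 2 (shift), -6 <= 2 (stop) = 4 comparison(s) -> [-6, 2, 20, 26, 29]
Total comparisons: 1 + 2 + 3 + 4 = 10


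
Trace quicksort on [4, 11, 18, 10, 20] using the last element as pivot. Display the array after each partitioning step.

Partition 1: pivot=20 at index 4 -> [4, 11, 18, 10, 20]
Partition 2: pivot=10 at index 1 -> [4, 10, 18, 11, 20]
Partition 3: pivot=11 at index 2 -> [4, 10, 11, 18, 20]


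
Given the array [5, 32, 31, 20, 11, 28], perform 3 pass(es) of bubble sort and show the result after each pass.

After pass 1: [5, 31, 20, 11, 28, 32] (4 swaps)
After pass 2: [5, 20, 11, 28, 31, 32] (3 swaps)
After pass 3: [5, 11, 20, 28, 31, 32] (1 swaps)
Total swaps: 8


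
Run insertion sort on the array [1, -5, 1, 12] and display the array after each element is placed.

First element 1 is already 'sorted'
Insert -5: shifted 1 elements -> [-5, 1, 1, 12]
Insert 1: shifted 0 elements -> [-5, 1, 1, 12]
Insert 12: shifted 0 elements -> [-5, 1, 1, 12]


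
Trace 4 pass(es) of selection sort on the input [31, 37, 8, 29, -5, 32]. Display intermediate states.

Pass 1: Select minimum -5 at index 4, swap -> [-5, 37, 8, 29, 31, 32]
Pass 2: Select minimum 8 at index 2, swap -> [-5, 8, 37, 29, 31, 32]
Pass 3: Select minimum 29 at index 3, swap -> [-5, 8, 29, 37, 31, 32]
Pass 4: Select minimum 31 at index 4, swap -> [-5, 8, 29, 31, 37, 32]


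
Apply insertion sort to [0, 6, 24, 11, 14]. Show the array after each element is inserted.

First element 0 is already 'sorted'
Insert 6: shifted 0 elements -> [0, 6, 24, 11, 14]
Insert 24: shifted 0 elements -> [0, 6, 24, 11, 14]
Insert 11: shifted 1 elements -> [0, 6, 11, 24, 14]
Insert 14: shifted 1 elements -> [0, 6, 11, 14, 24]


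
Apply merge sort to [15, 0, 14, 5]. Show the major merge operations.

Divide and conquer:
  Merge [15] + [0] -> [0, 15]
  Merge [14] + [5] -> [5, 14]
  Merge [0, 15] + [5, 14] -> [0, 5, 14, 15]


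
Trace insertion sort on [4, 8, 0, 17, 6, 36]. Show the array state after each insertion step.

First element 4 is already 'sorted'
Insert 8: shifted 0 elements -> [4, 8, 0, 17, 6, 36]
Insert 0: shifted 2 elements -> [0, 4, 8, 17, 6, 36]
Insert 17: shifted 0 elements -> [0, 4, 8, 17, 6, 36]
Insert 6: shifted 2 elements -> [0, 4, 6, 8, 17, 36]
Insert 36: shifted 0 elements -> [0, 4, 6, 8, 17, 36]


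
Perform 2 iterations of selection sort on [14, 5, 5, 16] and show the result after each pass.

Pass 1: Select minimum 5 at index 1, swap -> [5, 14, 5, 16]
Pass 2: Select minimum 5 at index 2, swap -> [5, 5, 14, 16]


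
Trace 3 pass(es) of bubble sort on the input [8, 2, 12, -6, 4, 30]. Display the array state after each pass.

After pass 1: [2, 8, -6, 4, 12, 30] (3 swaps)
After pass 2: [2, -6, 4, 8, 12, 30] (2 swaps)
After pass 3: [-6, 2, 4, 8, 12, 30] (1 swaps)
Total swaps: 6


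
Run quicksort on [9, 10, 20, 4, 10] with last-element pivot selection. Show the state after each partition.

Partition 1: pivot=10 at index 3 -> [9, 10, 4, 10, 20]
Partition 2: pivot=4 at index 0 -> [4, 10, 9, 10, 20]
Partition 3: pivot=9 at index 1 -> [4, 9, 10, 10, 20]


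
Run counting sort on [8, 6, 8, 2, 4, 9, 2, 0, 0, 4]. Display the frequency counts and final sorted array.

Count array: [2, 0, 2, 0, 2, 0, 1, 0, 2, 1]
(count[i] = number of elements equal to i)
Cumulative count: [2, 2, 4, 4, 6, 6, 7, 7, 9, 10]
Sorted: [0, 0, 2, 2, 4, 4, 6, 8, 8, 9]


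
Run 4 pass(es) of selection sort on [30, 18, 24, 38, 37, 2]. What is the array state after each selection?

Pass 1: Select minimum 2 at index 5, swap -> [2, 18, 24, 38, 37, 30]
Pass 2: Select minimum 18 at index 1, swap -> [2, 18, 24, 38, 37, 30]
Pass 3: Select minimum 24 at index 2, swap -> [2, 18, 24, 38, 37, 30]
Pass 4: Select minimum 30 at index 5, swap -> [2, 18, 24, 30, 37, 38]


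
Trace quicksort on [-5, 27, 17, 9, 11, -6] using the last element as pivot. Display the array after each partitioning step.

Partition 1: pivot=-6 at index 0 -> [-6, 27, 17, 9, 11, -5]
Partition 2: pivot=-5 at index 1 -> [-6, -5, 17, 9, 11, 27]
Partition 3: pivot=27 at index 5 -> [-6, -5, 17, 9, 11, 27]
Partition 4: pivot=11 at index 3 -> [-6, -5, 9, 11, 17, 27]
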